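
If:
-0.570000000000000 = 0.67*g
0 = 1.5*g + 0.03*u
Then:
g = -0.85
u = 42.54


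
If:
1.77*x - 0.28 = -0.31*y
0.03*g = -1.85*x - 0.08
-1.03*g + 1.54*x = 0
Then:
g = -0.06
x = -0.04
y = 1.14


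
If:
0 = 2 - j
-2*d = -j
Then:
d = 1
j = 2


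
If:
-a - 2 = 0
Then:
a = -2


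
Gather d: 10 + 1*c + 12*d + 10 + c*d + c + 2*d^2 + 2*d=2*c + 2*d^2 + d*(c + 14) + 20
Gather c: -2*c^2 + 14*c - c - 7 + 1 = -2*c^2 + 13*c - 6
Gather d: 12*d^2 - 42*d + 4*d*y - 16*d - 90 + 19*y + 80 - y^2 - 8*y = 12*d^2 + d*(4*y - 58) - y^2 + 11*y - 10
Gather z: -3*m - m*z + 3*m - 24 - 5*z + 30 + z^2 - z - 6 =z^2 + z*(-m - 6)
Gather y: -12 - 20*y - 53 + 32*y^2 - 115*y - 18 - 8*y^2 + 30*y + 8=24*y^2 - 105*y - 75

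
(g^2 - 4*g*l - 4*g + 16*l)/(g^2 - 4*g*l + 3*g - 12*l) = (g - 4)/(g + 3)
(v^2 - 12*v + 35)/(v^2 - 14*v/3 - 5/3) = 3*(v - 7)/(3*v + 1)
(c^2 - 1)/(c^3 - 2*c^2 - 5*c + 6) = (c + 1)/(c^2 - c - 6)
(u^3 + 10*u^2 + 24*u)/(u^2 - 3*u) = (u^2 + 10*u + 24)/(u - 3)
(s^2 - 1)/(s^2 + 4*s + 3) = (s - 1)/(s + 3)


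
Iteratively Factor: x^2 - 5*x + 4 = (x - 1)*(x - 4)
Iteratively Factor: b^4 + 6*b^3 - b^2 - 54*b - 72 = (b - 3)*(b^3 + 9*b^2 + 26*b + 24) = (b - 3)*(b + 2)*(b^2 + 7*b + 12) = (b - 3)*(b + 2)*(b + 3)*(b + 4)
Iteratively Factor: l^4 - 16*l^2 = (l - 4)*(l^3 + 4*l^2) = l*(l - 4)*(l^2 + 4*l) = l*(l - 4)*(l + 4)*(l)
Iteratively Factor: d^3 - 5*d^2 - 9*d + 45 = (d - 3)*(d^2 - 2*d - 15) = (d - 5)*(d - 3)*(d + 3)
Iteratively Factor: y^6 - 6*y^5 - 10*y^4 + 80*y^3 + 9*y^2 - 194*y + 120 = (y - 5)*(y^5 - y^4 - 15*y^3 + 5*y^2 + 34*y - 24) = (y - 5)*(y - 1)*(y^4 - 15*y^2 - 10*y + 24) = (y - 5)*(y - 4)*(y - 1)*(y^3 + 4*y^2 + y - 6) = (y - 5)*(y - 4)*(y - 1)^2*(y^2 + 5*y + 6) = (y - 5)*(y - 4)*(y - 1)^2*(y + 2)*(y + 3)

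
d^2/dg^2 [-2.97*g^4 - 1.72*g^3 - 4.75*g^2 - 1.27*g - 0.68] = -35.64*g^2 - 10.32*g - 9.5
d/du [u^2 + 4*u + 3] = 2*u + 4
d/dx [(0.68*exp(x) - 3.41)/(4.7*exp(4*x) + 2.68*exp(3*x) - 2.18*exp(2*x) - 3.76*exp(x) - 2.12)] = (-9.588*exp(4*x) + 60.4632*exp(3*x) + 28.8988*exp(2*x) - 14.8676*exp(x) - 14.2632)*exp(x)/(22.09*exp(8*x) + 25.192*exp(7*x) - 13.3096*exp(6*x) - 47.0288*exp(5*x) - 35.3292*exp(4*x) + 5.0304*exp(3*x) + 23.3808*exp(2*x) + 15.9424*exp(x) + 4.4944)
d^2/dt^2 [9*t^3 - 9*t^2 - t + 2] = 54*t - 18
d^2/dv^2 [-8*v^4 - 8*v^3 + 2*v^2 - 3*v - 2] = -96*v^2 - 48*v + 4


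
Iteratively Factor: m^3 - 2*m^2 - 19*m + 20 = (m - 5)*(m^2 + 3*m - 4) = (m - 5)*(m - 1)*(m + 4)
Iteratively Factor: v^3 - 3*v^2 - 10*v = (v)*(v^2 - 3*v - 10) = v*(v - 5)*(v + 2)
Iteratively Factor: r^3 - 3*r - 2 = (r - 2)*(r^2 + 2*r + 1) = (r - 2)*(r + 1)*(r + 1)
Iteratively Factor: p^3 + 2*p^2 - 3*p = (p - 1)*(p^2 + 3*p) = p*(p - 1)*(p + 3)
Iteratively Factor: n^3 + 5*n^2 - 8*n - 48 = (n - 3)*(n^2 + 8*n + 16) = (n - 3)*(n + 4)*(n + 4)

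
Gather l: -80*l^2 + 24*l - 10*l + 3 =-80*l^2 + 14*l + 3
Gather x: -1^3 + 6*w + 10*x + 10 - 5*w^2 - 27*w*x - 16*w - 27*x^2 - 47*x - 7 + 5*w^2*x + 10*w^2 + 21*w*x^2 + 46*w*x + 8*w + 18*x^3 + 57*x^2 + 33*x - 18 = 5*w^2 - 2*w + 18*x^3 + x^2*(21*w + 30) + x*(5*w^2 + 19*w - 4) - 16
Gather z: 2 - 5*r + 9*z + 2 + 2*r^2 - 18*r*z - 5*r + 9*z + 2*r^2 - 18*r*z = 4*r^2 - 10*r + z*(18 - 36*r) + 4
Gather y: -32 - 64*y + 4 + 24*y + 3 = -40*y - 25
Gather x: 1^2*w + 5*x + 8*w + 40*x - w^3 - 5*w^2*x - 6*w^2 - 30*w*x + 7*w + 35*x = -w^3 - 6*w^2 + 16*w + x*(-5*w^2 - 30*w + 80)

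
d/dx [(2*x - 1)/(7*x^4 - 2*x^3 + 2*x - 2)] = 2*(7*x^4 - 2*x^3 + 2*x - (2*x - 1)*(14*x^3 - 3*x^2 + 1) - 2)/(7*x^4 - 2*x^3 + 2*x - 2)^2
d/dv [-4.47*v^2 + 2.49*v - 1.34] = 2.49 - 8.94*v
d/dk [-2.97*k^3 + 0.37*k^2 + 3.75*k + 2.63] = -8.91*k^2 + 0.74*k + 3.75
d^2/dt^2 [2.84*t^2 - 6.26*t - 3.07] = 5.68000000000000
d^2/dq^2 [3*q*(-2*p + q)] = 6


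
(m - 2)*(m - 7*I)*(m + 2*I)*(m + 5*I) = m^4 - 2*m^3 + 39*m^2 - 78*m + 70*I*m - 140*I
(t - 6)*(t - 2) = t^2 - 8*t + 12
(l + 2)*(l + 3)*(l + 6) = l^3 + 11*l^2 + 36*l + 36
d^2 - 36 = (d - 6)*(d + 6)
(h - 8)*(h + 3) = h^2 - 5*h - 24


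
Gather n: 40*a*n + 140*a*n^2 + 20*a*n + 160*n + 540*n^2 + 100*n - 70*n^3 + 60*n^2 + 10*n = -70*n^3 + n^2*(140*a + 600) + n*(60*a + 270)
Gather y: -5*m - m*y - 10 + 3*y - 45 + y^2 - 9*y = -5*m + y^2 + y*(-m - 6) - 55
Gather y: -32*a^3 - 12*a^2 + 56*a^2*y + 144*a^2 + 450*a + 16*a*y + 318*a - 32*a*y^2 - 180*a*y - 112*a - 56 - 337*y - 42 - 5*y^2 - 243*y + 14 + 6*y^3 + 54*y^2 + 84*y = -32*a^3 + 132*a^2 + 656*a + 6*y^3 + y^2*(49 - 32*a) + y*(56*a^2 - 164*a - 496) - 84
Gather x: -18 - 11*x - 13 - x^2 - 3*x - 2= -x^2 - 14*x - 33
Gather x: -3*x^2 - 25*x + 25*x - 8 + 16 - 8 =-3*x^2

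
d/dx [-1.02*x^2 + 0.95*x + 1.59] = 0.95 - 2.04*x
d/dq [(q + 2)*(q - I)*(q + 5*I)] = 3*q^2 + q*(4 + 8*I) + 5 + 8*I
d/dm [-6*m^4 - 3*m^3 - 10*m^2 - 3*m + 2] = -24*m^3 - 9*m^2 - 20*m - 3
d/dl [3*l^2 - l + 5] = 6*l - 1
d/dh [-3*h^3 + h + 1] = 1 - 9*h^2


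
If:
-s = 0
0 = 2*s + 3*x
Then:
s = 0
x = 0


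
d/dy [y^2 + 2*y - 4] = 2*y + 2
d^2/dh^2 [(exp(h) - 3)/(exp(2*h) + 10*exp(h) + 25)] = (exp(2*h) - 32*exp(h) + 55)*exp(h)/(exp(4*h) + 20*exp(3*h) + 150*exp(2*h) + 500*exp(h) + 625)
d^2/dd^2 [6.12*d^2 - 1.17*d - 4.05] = 12.2400000000000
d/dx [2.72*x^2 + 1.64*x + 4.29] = 5.44*x + 1.64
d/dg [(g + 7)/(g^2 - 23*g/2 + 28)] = 2*(-2*g^2 - 28*g + 217)/(4*g^4 - 92*g^3 + 753*g^2 - 2576*g + 3136)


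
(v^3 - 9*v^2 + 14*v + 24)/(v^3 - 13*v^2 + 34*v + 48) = (v - 4)/(v - 8)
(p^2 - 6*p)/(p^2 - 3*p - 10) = p*(6 - p)/(-p^2 + 3*p + 10)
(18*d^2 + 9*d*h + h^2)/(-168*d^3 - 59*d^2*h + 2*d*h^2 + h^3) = (-6*d - h)/(56*d^2 + d*h - h^2)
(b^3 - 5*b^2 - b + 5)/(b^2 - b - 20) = (b^2 - 1)/(b + 4)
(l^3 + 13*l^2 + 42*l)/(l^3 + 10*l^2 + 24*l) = (l + 7)/(l + 4)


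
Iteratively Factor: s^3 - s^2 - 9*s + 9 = (s - 3)*(s^2 + 2*s - 3) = (s - 3)*(s - 1)*(s + 3)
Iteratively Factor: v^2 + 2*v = (v)*(v + 2)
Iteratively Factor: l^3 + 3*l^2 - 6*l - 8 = (l + 1)*(l^2 + 2*l - 8) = (l - 2)*(l + 1)*(l + 4)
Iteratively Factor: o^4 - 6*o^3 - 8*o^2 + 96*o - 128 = (o + 4)*(o^3 - 10*o^2 + 32*o - 32) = (o - 4)*(o + 4)*(o^2 - 6*o + 8) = (o - 4)*(o - 2)*(o + 4)*(o - 4)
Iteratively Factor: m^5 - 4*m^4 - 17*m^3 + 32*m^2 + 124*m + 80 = (m + 2)*(m^4 - 6*m^3 - 5*m^2 + 42*m + 40) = (m - 4)*(m + 2)*(m^3 - 2*m^2 - 13*m - 10) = (m - 4)*(m + 1)*(m + 2)*(m^2 - 3*m - 10) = (m - 4)*(m + 1)*(m + 2)^2*(m - 5)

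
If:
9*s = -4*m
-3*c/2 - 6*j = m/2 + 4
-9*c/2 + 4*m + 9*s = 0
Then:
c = 0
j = 3*s/16 - 2/3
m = -9*s/4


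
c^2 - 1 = (c - 1)*(c + 1)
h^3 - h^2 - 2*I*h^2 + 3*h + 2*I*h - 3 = (h - 1)*(h - 3*I)*(h + I)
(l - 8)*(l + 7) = l^2 - l - 56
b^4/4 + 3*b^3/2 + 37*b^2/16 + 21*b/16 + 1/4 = (b/4 + 1)*(b + 1/2)^2*(b + 1)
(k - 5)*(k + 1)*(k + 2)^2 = k^4 - 17*k^2 - 36*k - 20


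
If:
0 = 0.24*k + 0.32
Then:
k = -1.33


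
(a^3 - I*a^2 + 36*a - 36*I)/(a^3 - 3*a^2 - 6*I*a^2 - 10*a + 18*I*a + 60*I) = (a^2 + 5*I*a + 6)/(a^2 - 3*a - 10)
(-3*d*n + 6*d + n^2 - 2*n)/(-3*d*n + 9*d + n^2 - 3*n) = (n - 2)/(n - 3)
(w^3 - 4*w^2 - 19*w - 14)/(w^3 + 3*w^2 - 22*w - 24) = (w^2 - 5*w - 14)/(w^2 + 2*w - 24)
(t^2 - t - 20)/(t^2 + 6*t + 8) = (t - 5)/(t + 2)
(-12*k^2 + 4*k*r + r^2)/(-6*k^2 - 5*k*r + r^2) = (12*k^2 - 4*k*r - r^2)/(6*k^2 + 5*k*r - r^2)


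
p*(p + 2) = p^2 + 2*p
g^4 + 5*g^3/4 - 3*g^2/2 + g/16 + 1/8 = (g - 1/2)^2*(g + 1/4)*(g + 2)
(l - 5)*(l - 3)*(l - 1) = l^3 - 9*l^2 + 23*l - 15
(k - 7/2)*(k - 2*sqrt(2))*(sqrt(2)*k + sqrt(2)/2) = sqrt(2)*k^3 - 3*sqrt(2)*k^2 - 4*k^2 - 7*sqrt(2)*k/4 + 12*k + 7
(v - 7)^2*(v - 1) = v^3 - 15*v^2 + 63*v - 49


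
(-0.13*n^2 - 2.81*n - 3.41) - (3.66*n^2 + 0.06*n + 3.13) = -3.79*n^2 - 2.87*n - 6.54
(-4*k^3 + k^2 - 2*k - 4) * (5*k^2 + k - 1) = -20*k^5 + k^4 - 5*k^3 - 23*k^2 - 2*k + 4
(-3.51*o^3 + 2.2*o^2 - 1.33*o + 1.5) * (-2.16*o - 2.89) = 7.5816*o^4 + 5.3919*o^3 - 3.4852*o^2 + 0.6037*o - 4.335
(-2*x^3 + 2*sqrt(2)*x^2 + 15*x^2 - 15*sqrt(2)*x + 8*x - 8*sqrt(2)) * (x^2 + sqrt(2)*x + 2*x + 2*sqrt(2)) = -2*x^5 + 11*x^4 + 42*x^3 - 6*x^2 - 76*x - 32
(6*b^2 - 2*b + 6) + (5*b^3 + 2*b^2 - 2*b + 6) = 5*b^3 + 8*b^2 - 4*b + 12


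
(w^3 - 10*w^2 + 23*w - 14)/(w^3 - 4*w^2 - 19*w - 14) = (w^2 - 3*w + 2)/(w^2 + 3*w + 2)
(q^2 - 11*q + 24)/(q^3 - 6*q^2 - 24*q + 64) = (q - 3)/(q^2 + 2*q - 8)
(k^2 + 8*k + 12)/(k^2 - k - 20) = (k^2 + 8*k + 12)/(k^2 - k - 20)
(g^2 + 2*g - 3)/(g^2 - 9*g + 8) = (g + 3)/(g - 8)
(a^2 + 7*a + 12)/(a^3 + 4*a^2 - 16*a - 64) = (a + 3)/(a^2 - 16)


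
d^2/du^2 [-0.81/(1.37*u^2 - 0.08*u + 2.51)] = (3.040578*u^2 - 0.177552*u - 0.81*(2.74*u - 0.08)*(5.48*u - 0.16) + 5.570694)/(1.37*u^2 - 0.08*u + 2.51)^3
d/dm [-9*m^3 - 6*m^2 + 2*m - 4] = -27*m^2 - 12*m + 2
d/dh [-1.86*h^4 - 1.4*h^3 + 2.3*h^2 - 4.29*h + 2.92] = -7.44*h^3 - 4.2*h^2 + 4.6*h - 4.29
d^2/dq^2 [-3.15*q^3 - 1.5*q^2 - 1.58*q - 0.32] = -18.9*q - 3.0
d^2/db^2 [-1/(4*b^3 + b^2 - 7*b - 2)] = 2*((12*b + 1)*(4*b^3 + b^2 - 7*b - 2) - (12*b^2 + 2*b - 7)^2)/(4*b^3 + b^2 - 7*b - 2)^3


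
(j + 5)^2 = j^2 + 10*j + 25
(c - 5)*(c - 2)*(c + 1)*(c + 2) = c^4 - 4*c^3 - 9*c^2 + 16*c + 20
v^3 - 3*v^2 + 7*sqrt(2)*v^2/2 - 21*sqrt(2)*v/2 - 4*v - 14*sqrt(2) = (v - 4)*(v + 1)*(v + 7*sqrt(2)/2)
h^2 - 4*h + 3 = (h - 3)*(h - 1)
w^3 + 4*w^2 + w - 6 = (w - 1)*(w + 2)*(w + 3)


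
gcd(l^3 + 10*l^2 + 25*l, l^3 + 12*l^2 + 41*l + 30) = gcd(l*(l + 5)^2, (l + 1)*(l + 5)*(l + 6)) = l + 5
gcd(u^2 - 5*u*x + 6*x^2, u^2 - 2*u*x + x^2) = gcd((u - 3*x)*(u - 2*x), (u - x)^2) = 1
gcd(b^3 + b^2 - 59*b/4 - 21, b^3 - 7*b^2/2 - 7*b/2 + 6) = b^2 - 5*b/2 - 6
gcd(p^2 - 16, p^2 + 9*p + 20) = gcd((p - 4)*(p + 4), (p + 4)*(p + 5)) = p + 4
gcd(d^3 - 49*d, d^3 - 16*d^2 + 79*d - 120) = 1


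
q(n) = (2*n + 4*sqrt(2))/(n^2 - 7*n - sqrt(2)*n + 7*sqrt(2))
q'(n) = (2*n + 4*sqrt(2))*(-2*n + sqrt(2) + 7)/(n^2 - 7*n - sqrt(2)*n + 7*sqrt(2))^2 + 2/(n^2 - 7*n - sqrt(2)*n + 7*sqrt(2)) = 2*(n^2 - 7*n - sqrt(2)*n + (n + 2*sqrt(2))*(-2*n + sqrt(2) + 7) + 7*sqrt(2))/(n^2 - 7*n - sqrt(2)*n + 7*sqrt(2))^2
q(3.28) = -1.76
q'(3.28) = 0.18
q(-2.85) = 0.00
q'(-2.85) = 0.05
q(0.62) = 1.36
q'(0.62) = 2.32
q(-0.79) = 0.24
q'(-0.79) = 0.25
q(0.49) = 1.10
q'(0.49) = 1.70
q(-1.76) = 0.08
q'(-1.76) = 0.10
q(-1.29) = 0.14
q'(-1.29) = 0.16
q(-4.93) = -0.06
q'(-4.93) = 0.01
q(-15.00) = -0.07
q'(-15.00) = 0.00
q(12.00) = 0.56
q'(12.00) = -0.13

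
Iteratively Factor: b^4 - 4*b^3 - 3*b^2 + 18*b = (b + 2)*(b^3 - 6*b^2 + 9*b) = (b - 3)*(b + 2)*(b^2 - 3*b) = b*(b - 3)*(b + 2)*(b - 3)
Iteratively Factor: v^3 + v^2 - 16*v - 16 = (v + 1)*(v^2 - 16) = (v - 4)*(v + 1)*(v + 4)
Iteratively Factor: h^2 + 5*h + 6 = (h + 2)*(h + 3)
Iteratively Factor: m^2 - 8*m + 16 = (m - 4)*(m - 4)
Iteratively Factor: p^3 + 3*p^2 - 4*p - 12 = (p - 2)*(p^2 + 5*p + 6) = (p - 2)*(p + 2)*(p + 3)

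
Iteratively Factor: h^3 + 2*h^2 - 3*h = (h + 3)*(h^2 - h) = (h - 1)*(h + 3)*(h)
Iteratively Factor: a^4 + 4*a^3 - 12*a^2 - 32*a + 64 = (a - 2)*(a^3 + 6*a^2 - 32) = (a - 2)^2*(a^2 + 8*a + 16) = (a - 2)^2*(a + 4)*(a + 4)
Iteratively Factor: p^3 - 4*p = (p)*(p^2 - 4) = p*(p + 2)*(p - 2)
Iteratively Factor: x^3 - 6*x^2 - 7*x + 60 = (x - 4)*(x^2 - 2*x - 15) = (x - 4)*(x + 3)*(x - 5)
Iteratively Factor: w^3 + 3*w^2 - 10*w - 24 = (w + 2)*(w^2 + w - 12) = (w + 2)*(w + 4)*(w - 3)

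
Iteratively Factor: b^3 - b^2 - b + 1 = (b + 1)*(b^2 - 2*b + 1) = (b - 1)*(b + 1)*(b - 1)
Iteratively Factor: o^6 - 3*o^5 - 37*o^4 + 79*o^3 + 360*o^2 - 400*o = (o - 1)*(o^5 - 2*o^4 - 39*o^3 + 40*o^2 + 400*o) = o*(o - 1)*(o^4 - 2*o^3 - 39*o^2 + 40*o + 400) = o*(o - 5)*(o - 1)*(o^3 + 3*o^2 - 24*o - 80) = o*(o - 5)*(o - 1)*(o + 4)*(o^2 - o - 20) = o*(o - 5)^2*(o - 1)*(o + 4)*(o + 4)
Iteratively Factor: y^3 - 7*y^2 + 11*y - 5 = (y - 1)*(y^2 - 6*y + 5) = (y - 1)^2*(y - 5)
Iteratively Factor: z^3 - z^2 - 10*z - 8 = (z - 4)*(z^2 + 3*z + 2) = (z - 4)*(z + 2)*(z + 1)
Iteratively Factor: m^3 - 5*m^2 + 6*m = (m - 3)*(m^2 - 2*m) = (m - 3)*(m - 2)*(m)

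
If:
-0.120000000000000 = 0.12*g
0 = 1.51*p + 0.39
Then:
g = -1.00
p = -0.26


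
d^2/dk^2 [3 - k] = 0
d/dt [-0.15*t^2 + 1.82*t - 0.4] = 1.82 - 0.3*t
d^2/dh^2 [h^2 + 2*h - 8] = 2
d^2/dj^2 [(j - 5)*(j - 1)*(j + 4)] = 6*j - 4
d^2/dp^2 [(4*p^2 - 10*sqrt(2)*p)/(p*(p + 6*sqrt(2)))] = -68*sqrt(2)/(p^3 + 18*sqrt(2)*p^2 + 216*p + 432*sqrt(2))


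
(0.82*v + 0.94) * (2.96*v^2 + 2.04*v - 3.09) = 2.4272*v^3 + 4.4552*v^2 - 0.6162*v - 2.9046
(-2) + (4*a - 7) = 4*a - 9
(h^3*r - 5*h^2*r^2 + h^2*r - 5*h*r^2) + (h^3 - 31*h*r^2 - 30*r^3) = h^3*r + h^3 - 5*h^2*r^2 + h^2*r - 36*h*r^2 - 30*r^3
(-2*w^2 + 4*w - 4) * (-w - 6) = 2*w^3 + 8*w^2 - 20*w + 24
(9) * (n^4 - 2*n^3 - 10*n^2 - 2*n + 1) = 9*n^4 - 18*n^3 - 90*n^2 - 18*n + 9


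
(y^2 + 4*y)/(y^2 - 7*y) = (y + 4)/(y - 7)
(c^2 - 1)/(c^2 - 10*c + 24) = (c^2 - 1)/(c^2 - 10*c + 24)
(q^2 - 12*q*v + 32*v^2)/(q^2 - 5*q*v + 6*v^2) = (q^2 - 12*q*v + 32*v^2)/(q^2 - 5*q*v + 6*v^2)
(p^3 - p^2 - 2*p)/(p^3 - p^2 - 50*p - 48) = p*(p - 2)/(p^2 - 2*p - 48)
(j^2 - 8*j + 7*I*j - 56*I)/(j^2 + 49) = (j - 8)/(j - 7*I)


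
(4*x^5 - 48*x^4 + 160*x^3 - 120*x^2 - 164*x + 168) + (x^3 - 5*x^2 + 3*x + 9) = 4*x^5 - 48*x^4 + 161*x^3 - 125*x^2 - 161*x + 177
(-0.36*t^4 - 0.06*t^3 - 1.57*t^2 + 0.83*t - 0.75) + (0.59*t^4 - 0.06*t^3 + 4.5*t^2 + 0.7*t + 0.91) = 0.23*t^4 - 0.12*t^3 + 2.93*t^2 + 1.53*t + 0.16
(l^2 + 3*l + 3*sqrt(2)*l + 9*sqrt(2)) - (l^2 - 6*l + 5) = 3*sqrt(2)*l + 9*l - 5 + 9*sqrt(2)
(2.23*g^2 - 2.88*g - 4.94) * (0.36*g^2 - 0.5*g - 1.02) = 0.8028*g^4 - 2.1518*g^3 - 2.613*g^2 + 5.4076*g + 5.0388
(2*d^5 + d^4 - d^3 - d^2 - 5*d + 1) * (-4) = -8*d^5 - 4*d^4 + 4*d^3 + 4*d^2 + 20*d - 4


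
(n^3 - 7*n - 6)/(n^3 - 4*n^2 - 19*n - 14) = (n - 3)/(n - 7)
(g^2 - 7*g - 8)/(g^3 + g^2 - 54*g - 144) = (g + 1)/(g^2 + 9*g + 18)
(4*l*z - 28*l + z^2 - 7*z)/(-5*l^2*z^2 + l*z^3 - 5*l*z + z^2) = (-4*l*z + 28*l - z^2 + 7*z)/(z*(5*l^2*z - l*z^2 + 5*l - z))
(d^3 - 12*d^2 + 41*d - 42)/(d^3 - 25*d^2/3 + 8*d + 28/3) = 3*(d - 3)/(3*d + 2)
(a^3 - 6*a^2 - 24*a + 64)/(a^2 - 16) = (a^2 - 10*a + 16)/(a - 4)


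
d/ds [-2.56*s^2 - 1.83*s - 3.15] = -5.12*s - 1.83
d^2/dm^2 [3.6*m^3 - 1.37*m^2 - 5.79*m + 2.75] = 21.6*m - 2.74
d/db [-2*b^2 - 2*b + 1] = -4*b - 2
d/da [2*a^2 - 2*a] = 4*a - 2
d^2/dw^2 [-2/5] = 0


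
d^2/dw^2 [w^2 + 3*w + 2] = 2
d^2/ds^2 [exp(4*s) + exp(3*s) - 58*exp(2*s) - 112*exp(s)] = (16*exp(3*s) + 9*exp(2*s) - 232*exp(s) - 112)*exp(s)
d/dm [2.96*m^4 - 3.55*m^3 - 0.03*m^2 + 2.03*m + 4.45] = 11.84*m^3 - 10.65*m^2 - 0.06*m + 2.03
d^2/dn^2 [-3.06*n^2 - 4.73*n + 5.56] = -6.12000000000000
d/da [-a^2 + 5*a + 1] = 5 - 2*a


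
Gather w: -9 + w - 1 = w - 10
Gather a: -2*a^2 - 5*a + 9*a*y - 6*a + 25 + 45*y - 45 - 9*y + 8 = -2*a^2 + a*(9*y - 11) + 36*y - 12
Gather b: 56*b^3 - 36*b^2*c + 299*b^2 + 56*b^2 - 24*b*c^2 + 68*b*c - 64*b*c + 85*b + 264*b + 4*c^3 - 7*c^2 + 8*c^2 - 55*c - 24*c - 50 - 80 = 56*b^3 + b^2*(355 - 36*c) + b*(-24*c^2 + 4*c + 349) + 4*c^3 + c^2 - 79*c - 130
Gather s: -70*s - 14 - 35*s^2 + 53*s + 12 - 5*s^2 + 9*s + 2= -40*s^2 - 8*s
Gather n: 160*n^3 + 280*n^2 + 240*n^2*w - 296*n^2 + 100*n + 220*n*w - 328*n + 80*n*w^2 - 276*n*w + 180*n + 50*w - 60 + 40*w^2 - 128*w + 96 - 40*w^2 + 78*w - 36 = 160*n^3 + n^2*(240*w - 16) + n*(80*w^2 - 56*w - 48)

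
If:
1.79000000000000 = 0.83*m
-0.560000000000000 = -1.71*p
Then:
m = 2.16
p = 0.33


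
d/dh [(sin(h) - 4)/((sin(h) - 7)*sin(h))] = (-cos(h) + 8/tan(h) - 28*cos(h)/sin(h)^2)/(sin(h) - 7)^2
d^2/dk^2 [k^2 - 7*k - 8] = 2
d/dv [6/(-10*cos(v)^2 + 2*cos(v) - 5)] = 12*(1 - 10*cos(v))*sin(v)/(10*cos(v)^2 - 2*cos(v) + 5)^2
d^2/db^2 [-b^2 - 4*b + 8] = -2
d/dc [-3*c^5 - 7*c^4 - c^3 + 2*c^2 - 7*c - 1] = -15*c^4 - 28*c^3 - 3*c^2 + 4*c - 7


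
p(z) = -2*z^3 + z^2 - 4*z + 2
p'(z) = -6*z^2 + 2*z - 4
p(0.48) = 0.09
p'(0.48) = -4.42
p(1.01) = -3.08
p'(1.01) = -8.10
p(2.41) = -29.83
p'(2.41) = -34.03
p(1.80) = -13.62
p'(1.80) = -19.84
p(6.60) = -555.83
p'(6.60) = -252.16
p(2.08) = -19.99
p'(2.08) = -25.80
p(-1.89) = 26.63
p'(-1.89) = -29.21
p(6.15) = -449.99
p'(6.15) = -218.64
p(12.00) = -3358.00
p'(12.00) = -844.00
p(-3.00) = 77.00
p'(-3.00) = -64.00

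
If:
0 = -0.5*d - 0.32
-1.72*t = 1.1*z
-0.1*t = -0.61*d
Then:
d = -0.64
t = -3.90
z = 6.10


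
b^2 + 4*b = b*(b + 4)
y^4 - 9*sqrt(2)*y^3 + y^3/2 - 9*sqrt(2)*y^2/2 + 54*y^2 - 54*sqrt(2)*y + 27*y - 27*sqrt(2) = (y + 1/2)*(y - 3*sqrt(2))^3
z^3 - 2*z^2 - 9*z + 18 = (z - 3)*(z - 2)*(z + 3)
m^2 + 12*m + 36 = (m + 6)^2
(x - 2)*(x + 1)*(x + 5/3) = x^3 + 2*x^2/3 - 11*x/3 - 10/3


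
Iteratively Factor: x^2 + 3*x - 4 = (x + 4)*(x - 1)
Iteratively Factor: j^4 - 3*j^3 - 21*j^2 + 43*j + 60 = (j + 1)*(j^3 - 4*j^2 - 17*j + 60) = (j - 5)*(j + 1)*(j^2 + j - 12) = (j - 5)*(j + 1)*(j + 4)*(j - 3)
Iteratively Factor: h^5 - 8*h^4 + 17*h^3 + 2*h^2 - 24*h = (h - 3)*(h^4 - 5*h^3 + 2*h^2 + 8*h) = (h - 3)*(h + 1)*(h^3 - 6*h^2 + 8*h) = h*(h - 3)*(h + 1)*(h^2 - 6*h + 8) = h*(h - 3)*(h - 2)*(h + 1)*(h - 4)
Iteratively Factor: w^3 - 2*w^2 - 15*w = (w)*(w^2 - 2*w - 15) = w*(w + 3)*(w - 5)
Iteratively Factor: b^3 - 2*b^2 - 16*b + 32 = (b + 4)*(b^2 - 6*b + 8) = (b - 2)*(b + 4)*(b - 4)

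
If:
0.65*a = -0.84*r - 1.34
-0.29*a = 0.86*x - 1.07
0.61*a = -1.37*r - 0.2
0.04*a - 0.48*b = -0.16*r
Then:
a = -4.41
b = 0.24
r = 1.82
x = 2.73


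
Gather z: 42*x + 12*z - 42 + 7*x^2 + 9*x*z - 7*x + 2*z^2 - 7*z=7*x^2 + 35*x + 2*z^2 + z*(9*x + 5) - 42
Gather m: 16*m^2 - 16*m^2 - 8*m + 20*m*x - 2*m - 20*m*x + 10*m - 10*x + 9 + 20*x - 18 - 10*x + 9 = 0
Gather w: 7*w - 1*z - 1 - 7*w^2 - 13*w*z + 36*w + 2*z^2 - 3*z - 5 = -7*w^2 + w*(43 - 13*z) + 2*z^2 - 4*z - 6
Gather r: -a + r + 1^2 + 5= -a + r + 6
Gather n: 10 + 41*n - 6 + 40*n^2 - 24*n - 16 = 40*n^2 + 17*n - 12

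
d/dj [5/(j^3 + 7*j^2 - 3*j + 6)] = 5*(-3*j^2 - 14*j + 3)/(j^3 + 7*j^2 - 3*j + 6)^2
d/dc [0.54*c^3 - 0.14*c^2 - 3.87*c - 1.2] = 1.62*c^2 - 0.28*c - 3.87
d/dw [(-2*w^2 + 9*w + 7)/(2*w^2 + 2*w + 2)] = (-11*w^2 - 18*w + 2)/(2*(w^4 + 2*w^3 + 3*w^2 + 2*w + 1))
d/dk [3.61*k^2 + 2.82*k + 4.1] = 7.22*k + 2.82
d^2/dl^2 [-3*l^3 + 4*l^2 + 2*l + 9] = 8 - 18*l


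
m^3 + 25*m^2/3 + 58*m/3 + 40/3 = (m + 4/3)*(m + 2)*(m + 5)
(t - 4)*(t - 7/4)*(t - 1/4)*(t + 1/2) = t^4 - 11*t^3/2 + 87*t^2/16 + 79*t/32 - 7/8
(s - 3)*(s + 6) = s^2 + 3*s - 18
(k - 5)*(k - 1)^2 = k^3 - 7*k^2 + 11*k - 5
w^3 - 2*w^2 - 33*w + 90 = (w - 5)*(w - 3)*(w + 6)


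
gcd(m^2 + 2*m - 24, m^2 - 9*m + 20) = m - 4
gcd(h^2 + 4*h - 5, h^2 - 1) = h - 1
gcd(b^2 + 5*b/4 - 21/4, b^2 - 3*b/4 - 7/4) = b - 7/4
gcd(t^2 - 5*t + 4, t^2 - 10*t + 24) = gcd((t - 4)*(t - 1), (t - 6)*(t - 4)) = t - 4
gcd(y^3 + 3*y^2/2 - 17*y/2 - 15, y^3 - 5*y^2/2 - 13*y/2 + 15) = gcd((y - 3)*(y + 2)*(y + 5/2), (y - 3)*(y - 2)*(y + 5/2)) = y^2 - y/2 - 15/2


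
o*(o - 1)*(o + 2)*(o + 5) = o^4 + 6*o^3 + 3*o^2 - 10*o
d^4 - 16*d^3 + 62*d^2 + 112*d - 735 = (d - 7)^2*(d - 5)*(d + 3)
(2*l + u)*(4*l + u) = 8*l^2 + 6*l*u + u^2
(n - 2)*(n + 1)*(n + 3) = n^3 + 2*n^2 - 5*n - 6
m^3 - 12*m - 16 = (m - 4)*(m + 2)^2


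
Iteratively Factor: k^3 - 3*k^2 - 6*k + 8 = (k - 4)*(k^2 + k - 2) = (k - 4)*(k + 2)*(k - 1)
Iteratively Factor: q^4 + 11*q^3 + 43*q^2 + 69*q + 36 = (q + 3)*(q^3 + 8*q^2 + 19*q + 12) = (q + 3)*(q + 4)*(q^2 + 4*q + 3) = (q + 3)^2*(q + 4)*(q + 1)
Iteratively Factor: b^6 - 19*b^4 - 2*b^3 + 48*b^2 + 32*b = (b + 1)*(b^5 - b^4 - 18*b^3 + 16*b^2 + 32*b) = b*(b + 1)*(b^4 - b^3 - 18*b^2 + 16*b + 32) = b*(b + 1)*(b + 4)*(b^3 - 5*b^2 + 2*b + 8) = b*(b + 1)^2*(b + 4)*(b^2 - 6*b + 8) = b*(b - 2)*(b + 1)^2*(b + 4)*(b - 4)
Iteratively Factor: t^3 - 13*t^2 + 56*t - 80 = (t - 5)*(t^2 - 8*t + 16) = (t - 5)*(t - 4)*(t - 4)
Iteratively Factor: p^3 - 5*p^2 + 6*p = (p - 2)*(p^2 - 3*p) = (p - 3)*(p - 2)*(p)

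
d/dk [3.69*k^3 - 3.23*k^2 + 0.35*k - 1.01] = 11.07*k^2 - 6.46*k + 0.35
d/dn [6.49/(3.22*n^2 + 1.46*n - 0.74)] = (-41.7956*n - 9.4754)/(3.22*n^2 + 1.46*n - 0.74)^2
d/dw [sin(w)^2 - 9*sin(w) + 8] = (2*sin(w) - 9)*cos(w)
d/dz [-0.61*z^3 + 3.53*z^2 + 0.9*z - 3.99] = -1.83*z^2 + 7.06*z + 0.9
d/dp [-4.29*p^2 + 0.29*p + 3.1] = 0.29 - 8.58*p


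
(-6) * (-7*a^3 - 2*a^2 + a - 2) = 42*a^3 + 12*a^2 - 6*a + 12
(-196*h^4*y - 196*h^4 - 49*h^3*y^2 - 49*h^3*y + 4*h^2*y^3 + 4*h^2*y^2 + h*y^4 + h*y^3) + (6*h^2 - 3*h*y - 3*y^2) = -196*h^4*y - 196*h^4 - 49*h^3*y^2 - 49*h^3*y + 4*h^2*y^3 + 4*h^2*y^2 + 6*h^2 + h*y^4 + h*y^3 - 3*h*y - 3*y^2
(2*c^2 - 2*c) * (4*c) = 8*c^3 - 8*c^2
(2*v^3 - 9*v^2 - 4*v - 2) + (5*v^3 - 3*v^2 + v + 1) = 7*v^3 - 12*v^2 - 3*v - 1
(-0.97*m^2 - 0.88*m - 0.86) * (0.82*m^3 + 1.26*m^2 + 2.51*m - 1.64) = -0.7954*m^5 - 1.9438*m^4 - 4.2487*m^3 - 1.7016*m^2 - 0.7154*m + 1.4104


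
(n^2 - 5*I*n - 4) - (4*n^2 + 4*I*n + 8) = -3*n^2 - 9*I*n - 12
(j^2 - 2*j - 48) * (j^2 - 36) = j^4 - 2*j^3 - 84*j^2 + 72*j + 1728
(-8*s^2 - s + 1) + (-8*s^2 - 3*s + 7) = -16*s^2 - 4*s + 8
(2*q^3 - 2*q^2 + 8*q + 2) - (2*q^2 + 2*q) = 2*q^3 - 4*q^2 + 6*q + 2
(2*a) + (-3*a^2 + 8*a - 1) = -3*a^2 + 10*a - 1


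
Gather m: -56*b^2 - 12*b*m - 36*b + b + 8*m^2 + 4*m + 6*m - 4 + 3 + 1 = -56*b^2 - 35*b + 8*m^2 + m*(10 - 12*b)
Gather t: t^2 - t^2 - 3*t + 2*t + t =0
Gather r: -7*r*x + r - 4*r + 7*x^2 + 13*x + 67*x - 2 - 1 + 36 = r*(-7*x - 3) + 7*x^2 + 80*x + 33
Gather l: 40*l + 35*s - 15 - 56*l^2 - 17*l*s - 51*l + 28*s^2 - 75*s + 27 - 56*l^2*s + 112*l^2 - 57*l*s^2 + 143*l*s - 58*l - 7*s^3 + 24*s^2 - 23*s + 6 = l^2*(56 - 56*s) + l*(-57*s^2 + 126*s - 69) - 7*s^3 + 52*s^2 - 63*s + 18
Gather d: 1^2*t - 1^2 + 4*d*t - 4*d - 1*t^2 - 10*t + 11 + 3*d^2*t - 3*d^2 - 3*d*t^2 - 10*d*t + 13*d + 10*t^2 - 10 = d^2*(3*t - 3) + d*(-3*t^2 - 6*t + 9) + 9*t^2 - 9*t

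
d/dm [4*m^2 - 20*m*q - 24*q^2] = 8*m - 20*q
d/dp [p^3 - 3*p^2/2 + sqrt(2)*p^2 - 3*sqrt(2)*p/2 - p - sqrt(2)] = 3*p^2 - 3*p + 2*sqrt(2)*p - 3*sqrt(2)/2 - 1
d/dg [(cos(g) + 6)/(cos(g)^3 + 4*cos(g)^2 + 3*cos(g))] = 2*(cos(g)^3 + 11*cos(g)^2 + 24*cos(g) + 9)*sin(g)/((cos(g) + 1)^2*(cos(g) + 3)^2*cos(g)^2)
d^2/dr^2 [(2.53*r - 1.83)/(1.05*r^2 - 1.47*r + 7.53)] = ((11.2812 - 15.939*r)*(1.05*r^2 - 1.47*r + 7.53) + (2.1*r - 1.47)*(2.53*r - 1.83)*(4.2*r - 2.94))/(1.05*r^2 - 1.47*r + 7.53)^3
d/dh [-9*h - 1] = -9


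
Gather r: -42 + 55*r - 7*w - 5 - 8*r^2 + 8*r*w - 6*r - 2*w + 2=-8*r^2 + r*(8*w + 49) - 9*w - 45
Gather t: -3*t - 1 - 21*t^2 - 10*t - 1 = -21*t^2 - 13*t - 2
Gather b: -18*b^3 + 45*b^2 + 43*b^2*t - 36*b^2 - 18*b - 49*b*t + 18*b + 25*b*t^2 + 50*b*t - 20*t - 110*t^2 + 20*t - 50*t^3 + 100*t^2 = -18*b^3 + b^2*(43*t + 9) + b*(25*t^2 + t) - 50*t^3 - 10*t^2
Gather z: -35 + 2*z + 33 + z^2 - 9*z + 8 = z^2 - 7*z + 6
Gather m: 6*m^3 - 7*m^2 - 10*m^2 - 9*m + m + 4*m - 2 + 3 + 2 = 6*m^3 - 17*m^2 - 4*m + 3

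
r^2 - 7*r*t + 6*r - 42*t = (r + 6)*(r - 7*t)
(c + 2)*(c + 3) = c^2 + 5*c + 6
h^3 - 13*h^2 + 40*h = h*(h - 8)*(h - 5)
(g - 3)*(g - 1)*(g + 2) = g^3 - 2*g^2 - 5*g + 6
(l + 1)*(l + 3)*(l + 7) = l^3 + 11*l^2 + 31*l + 21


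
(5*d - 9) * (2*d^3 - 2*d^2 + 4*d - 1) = 10*d^4 - 28*d^3 + 38*d^2 - 41*d + 9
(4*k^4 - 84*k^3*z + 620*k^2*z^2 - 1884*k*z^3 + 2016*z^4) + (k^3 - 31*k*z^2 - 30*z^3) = 4*k^4 - 84*k^3*z + k^3 + 620*k^2*z^2 - 1884*k*z^3 - 31*k*z^2 + 2016*z^4 - 30*z^3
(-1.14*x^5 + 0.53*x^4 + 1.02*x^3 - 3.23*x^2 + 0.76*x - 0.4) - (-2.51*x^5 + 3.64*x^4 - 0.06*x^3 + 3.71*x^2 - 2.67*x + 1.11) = 1.37*x^5 - 3.11*x^4 + 1.08*x^3 - 6.94*x^2 + 3.43*x - 1.51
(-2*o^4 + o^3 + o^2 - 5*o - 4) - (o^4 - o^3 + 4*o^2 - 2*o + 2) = -3*o^4 + 2*o^3 - 3*o^2 - 3*o - 6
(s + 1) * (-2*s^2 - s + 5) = -2*s^3 - 3*s^2 + 4*s + 5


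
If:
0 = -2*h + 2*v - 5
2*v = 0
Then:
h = -5/2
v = 0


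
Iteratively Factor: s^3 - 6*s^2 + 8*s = (s - 4)*(s^2 - 2*s) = (s - 4)*(s - 2)*(s)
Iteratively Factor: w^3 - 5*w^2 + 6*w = (w - 2)*(w^2 - 3*w) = w*(w - 2)*(w - 3)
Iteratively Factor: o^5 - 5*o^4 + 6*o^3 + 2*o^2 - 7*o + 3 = (o - 1)*(o^4 - 4*o^3 + 2*o^2 + 4*o - 3) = (o - 1)^2*(o^3 - 3*o^2 - o + 3) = (o - 1)^3*(o^2 - 2*o - 3) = (o - 1)^3*(o + 1)*(o - 3)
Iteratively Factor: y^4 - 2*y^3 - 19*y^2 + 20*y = (y - 5)*(y^3 + 3*y^2 - 4*y) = (y - 5)*(y + 4)*(y^2 - y) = y*(y - 5)*(y + 4)*(y - 1)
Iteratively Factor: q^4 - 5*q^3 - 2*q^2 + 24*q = (q + 2)*(q^3 - 7*q^2 + 12*q) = (q - 3)*(q + 2)*(q^2 - 4*q) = q*(q - 3)*(q + 2)*(q - 4)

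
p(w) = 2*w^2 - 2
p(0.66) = -1.13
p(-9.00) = 160.00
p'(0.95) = 3.80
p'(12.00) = 48.00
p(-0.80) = -0.72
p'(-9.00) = -36.00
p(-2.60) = 11.52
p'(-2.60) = -10.40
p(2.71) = 12.69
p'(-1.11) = -4.44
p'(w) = 4*w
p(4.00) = 30.00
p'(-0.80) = -3.20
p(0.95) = -0.20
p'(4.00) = 16.00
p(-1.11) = 0.46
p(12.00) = 286.00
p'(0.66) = 2.64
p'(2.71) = 10.84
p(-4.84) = 44.85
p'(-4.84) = -19.36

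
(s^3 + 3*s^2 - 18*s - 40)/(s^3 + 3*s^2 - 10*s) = (s^2 - 2*s - 8)/(s*(s - 2))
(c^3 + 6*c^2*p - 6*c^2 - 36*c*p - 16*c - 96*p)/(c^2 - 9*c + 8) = (c^2 + 6*c*p + 2*c + 12*p)/(c - 1)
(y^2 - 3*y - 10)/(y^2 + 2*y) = (y - 5)/y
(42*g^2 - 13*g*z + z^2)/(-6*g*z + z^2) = (-7*g + z)/z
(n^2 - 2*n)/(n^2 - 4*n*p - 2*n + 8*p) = n/(n - 4*p)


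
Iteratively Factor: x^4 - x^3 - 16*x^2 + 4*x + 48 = (x + 3)*(x^3 - 4*x^2 - 4*x + 16) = (x - 2)*(x + 3)*(x^2 - 2*x - 8) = (x - 4)*(x - 2)*(x + 3)*(x + 2)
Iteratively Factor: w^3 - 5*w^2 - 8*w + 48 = (w + 3)*(w^2 - 8*w + 16) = (w - 4)*(w + 3)*(w - 4)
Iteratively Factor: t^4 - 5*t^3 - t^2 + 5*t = (t - 5)*(t^3 - t) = (t - 5)*(t - 1)*(t^2 + t) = (t - 5)*(t - 1)*(t + 1)*(t)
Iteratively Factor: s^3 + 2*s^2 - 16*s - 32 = (s + 4)*(s^2 - 2*s - 8) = (s + 2)*(s + 4)*(s - 4)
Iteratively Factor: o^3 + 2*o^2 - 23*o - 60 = (o - 5)*(o^2 + 7*o + 12) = (o - 5)*(o + 4)*(o + 3)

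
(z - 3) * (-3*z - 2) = -3*z^2 + 7*z + 6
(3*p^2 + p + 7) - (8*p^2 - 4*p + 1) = -5*p^2 + 5*p + 6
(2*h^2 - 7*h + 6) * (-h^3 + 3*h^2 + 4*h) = -2*h^5 + 13*h^4 - 19*h^3 - 10*h^2 + 24*h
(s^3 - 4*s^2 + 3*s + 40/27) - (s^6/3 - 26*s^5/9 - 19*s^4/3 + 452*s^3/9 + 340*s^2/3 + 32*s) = -s^6/3 + 26*s^5/9 + 19*s^4/3 - 443*s^3/9 - 352*s^2/3 - 29*s + 40/27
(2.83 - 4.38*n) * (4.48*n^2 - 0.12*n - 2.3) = -19.6224*n^3 + 13.204*n^2 + 9.7344*n - 6.509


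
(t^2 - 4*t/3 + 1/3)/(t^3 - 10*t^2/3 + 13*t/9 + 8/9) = 3*(3*t - 1)/(9*t^2 - 21*t - 8)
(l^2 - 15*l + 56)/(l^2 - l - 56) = (l - 7)/(l + 7)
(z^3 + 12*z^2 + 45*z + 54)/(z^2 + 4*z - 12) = (z^2 + 6*z + 9)/(z - 2)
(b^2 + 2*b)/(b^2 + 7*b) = (b + 2)/(b + 7)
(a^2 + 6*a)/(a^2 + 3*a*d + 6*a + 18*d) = a/(a + 3*d)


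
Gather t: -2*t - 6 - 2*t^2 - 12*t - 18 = -2*t^2 - 14*t - 24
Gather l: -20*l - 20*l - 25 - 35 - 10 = -40*l - 70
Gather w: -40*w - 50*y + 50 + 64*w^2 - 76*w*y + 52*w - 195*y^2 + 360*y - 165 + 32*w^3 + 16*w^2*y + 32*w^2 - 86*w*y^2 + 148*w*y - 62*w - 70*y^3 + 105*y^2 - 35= 32*w^3 + w^2*(16*y + 96) + w*(-86*y^2 + 72*y - 50) - 70*y^3 - 90*y^2 + 310*y - 150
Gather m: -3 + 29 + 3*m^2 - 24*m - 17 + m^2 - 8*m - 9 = 4*m^2 - 32*m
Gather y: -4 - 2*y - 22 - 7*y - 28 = -9*y - 54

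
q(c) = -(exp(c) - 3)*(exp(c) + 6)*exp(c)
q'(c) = -(exp(c) - 3)*(exp(c) + 6)*exp(c) - (exp(c) - 3)*exp(2*c) - (exp(c) + 6)*exp(2*c)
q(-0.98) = 6.28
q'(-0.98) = 5.75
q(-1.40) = 4.24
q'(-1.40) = 4.03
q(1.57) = -93.84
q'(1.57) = -385.26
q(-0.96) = 6.40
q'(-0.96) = 5.84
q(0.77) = 14.81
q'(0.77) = -19.34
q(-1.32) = 4.58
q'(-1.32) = 4.32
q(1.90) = -312.62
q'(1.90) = -1044.46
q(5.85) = -42222109.68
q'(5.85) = -126317114.34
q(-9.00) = 0.00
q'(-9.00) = 0.00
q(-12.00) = 0.00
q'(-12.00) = 0.00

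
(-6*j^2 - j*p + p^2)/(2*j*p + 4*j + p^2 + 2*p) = (-3*j + p)/(p + 2)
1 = 1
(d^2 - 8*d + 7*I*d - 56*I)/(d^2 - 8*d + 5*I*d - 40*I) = (d + 7*I)/(d + 5*I)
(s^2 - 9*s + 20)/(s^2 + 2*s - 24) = (s - 5)/(s + 6)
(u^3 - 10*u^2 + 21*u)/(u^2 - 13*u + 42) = u*(u - 3)/(u - 6)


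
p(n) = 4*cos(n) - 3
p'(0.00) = 0.00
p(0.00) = 1.00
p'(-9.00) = 1.65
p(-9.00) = -6.64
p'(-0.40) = 1.56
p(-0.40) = 0.68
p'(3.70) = 2.12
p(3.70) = -6.39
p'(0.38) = -1.48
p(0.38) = 0.71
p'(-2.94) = 0.80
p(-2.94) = -6.92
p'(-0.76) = 2.76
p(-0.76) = -0.10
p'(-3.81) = -2.48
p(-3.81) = -6.14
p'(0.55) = -2.09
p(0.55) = 0.41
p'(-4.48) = -3.89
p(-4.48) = -3.92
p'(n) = -4*sin(n)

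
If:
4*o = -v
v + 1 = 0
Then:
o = 1/4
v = -1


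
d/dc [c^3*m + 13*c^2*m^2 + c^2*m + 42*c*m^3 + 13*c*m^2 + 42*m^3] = m*(3*c^2 + 26*c*m + 2*c + 42*m^2 + 13*m)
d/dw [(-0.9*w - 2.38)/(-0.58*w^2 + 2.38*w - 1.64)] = (-0.522*w^2 - 2.7608*w + 7.1404)/(0.3364*w^4 - 2.7608*w^3 + 7.5668*w^2 - 7.8064*w + 2.6896)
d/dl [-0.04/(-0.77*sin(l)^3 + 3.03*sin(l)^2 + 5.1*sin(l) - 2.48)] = (-0.0924*sin(l)^2 + 0.2424*sin(l) + 0.204)*cos(l)/(0.77*sin(l)^3 - 3.03*sin(l)^2 - 5.1*sin(l) + 2.48)^2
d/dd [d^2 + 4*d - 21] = 2*d + 4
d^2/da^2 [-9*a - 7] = 0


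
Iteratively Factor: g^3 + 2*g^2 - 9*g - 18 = (g + 2)*(g^2 - 9) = (g + 2)*(g + 3)*(g - 3)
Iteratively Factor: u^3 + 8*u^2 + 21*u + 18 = (u + 3)*(u^2 + 5*u + 6) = (u + 2)*(u + 3)*(u + 3)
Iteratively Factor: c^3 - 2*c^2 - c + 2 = (c + 1)*(c^2 - 3*c + 2) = (c - 1)*(c + 1)*(c - 2)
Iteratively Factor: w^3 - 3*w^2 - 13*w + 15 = (w - 5)*(w^2 + 2*w - 3) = (w - 5)*(w + 3)*(w - 1)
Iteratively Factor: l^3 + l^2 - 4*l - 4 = (l + 1)*(l^2 - 4) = (l - 2)*(l + 1)*(l + 2)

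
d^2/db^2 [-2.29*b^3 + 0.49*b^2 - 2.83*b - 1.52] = 0.98 - 13.74*b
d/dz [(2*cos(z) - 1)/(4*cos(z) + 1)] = -6*sin(z)/(4*cos(z) + 1)^2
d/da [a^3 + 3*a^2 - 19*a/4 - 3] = 3*a^2 + 6*a - 19/4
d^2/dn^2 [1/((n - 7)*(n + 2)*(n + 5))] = 6*(2*n^4 - 39*n^2 + 70*n + 507)/(n^9 - 117*n^7 - 210*n^6 + 4563*n^5 + 16380*n^4 - 44619*n^3 - 319410*n^2 - 573300*n - 343000)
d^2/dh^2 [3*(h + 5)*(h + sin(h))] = -3*(h + 5)*sin(h) + 6*cos(h) + 6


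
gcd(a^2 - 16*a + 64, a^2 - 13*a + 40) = a - 8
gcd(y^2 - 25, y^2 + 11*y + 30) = y + 5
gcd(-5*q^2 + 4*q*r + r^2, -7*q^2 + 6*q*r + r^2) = q - r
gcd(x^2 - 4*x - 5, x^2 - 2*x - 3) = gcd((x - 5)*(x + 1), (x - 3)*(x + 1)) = x + 1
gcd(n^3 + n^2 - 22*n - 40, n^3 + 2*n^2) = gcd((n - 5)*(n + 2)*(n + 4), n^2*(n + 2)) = n + 2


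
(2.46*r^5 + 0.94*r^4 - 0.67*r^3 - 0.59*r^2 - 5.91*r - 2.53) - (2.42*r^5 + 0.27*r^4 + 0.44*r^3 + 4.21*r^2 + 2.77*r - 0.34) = 0.04*r^5 + 0.67*r^4 - 1.11*r^3 - 4.8*r^2 - 8.68*r - 2.19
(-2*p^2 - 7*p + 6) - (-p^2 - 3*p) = -p^2 - 4*p + 6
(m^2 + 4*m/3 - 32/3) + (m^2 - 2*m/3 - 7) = 2*m^2 + 2*m/3 - 53/3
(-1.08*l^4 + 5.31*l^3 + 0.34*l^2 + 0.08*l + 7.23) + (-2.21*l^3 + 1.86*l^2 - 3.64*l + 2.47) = -1.08*l^4 + 3.1*l^3 + 2.2*l^2 - 3.56*l + 9.7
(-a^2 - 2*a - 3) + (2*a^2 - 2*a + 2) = a^2 - 4*a - 1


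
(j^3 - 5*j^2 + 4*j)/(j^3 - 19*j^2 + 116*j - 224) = j*(j - 1)/(j^2 - 15*j + 56)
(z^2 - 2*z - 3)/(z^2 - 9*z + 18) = (z + 1)/(z - 6)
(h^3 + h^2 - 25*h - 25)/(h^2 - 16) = (h^3 + h^2 - 25*h - 25)/(h^2 - 16)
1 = 1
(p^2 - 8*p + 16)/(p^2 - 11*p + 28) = (p - 4)/(p - 7)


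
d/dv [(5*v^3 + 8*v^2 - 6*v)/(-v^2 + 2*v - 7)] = (-5*v^4 + 20*v^3 - 95*v^2 - 112*v + 42)/(v^4 - 4*v^3 + 18*v^2 - 28*v + 49)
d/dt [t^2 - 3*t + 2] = 2*t - 3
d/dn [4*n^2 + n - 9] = 8*n + 1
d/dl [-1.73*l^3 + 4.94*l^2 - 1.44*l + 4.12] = -5.19*l^2 + 9.88*l - 1.44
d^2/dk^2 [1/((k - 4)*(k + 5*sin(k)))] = (5*(k - 4)^2*(k + 5*sin(k))*sin(k) + 2*(k - 4)^2*(5*cos(k) + 1)^2 + 2*(k + 5*sin(k))^2 + (k + 5*sin(k))*(2*k - 8)*(5*cos(k) + 1))/((k - 4)^3*(k + 5*sin(k))^3)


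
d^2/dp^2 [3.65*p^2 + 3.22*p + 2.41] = 7.30000000000000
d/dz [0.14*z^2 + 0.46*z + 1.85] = 0.28*z + 0.46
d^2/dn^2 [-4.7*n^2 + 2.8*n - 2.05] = -9.40000000000000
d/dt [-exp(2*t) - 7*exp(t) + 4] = (-2*exp(t) - 7)*exp(t)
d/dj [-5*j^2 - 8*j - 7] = -10*j - 8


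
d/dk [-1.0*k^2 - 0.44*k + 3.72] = -2.0*k - 0.44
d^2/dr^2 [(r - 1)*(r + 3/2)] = 2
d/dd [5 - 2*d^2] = -4*d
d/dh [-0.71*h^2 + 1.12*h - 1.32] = 1.12 - 1.42*h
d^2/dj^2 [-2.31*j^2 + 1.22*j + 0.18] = -4.62000000000000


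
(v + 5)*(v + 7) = v^2 + 12*v + 35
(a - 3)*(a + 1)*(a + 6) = a^3 + 4*a^2 - 15*a - 18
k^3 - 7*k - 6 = (k - 3)*(k + 1)*(k + 2)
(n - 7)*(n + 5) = n^2 - 2*n - 35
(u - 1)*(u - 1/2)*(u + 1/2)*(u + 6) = u^4 + 5*u^3 - 25*u^2/4 - 5*u/4 + 3/2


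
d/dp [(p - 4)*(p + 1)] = 2*p - 3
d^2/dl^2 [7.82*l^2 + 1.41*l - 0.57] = 15.6400000000000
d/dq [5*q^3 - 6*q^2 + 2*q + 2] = 15*q^2 - 12*q + 2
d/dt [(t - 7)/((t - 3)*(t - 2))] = (-t^2 + 14*t - 29)/(t^4 - 10*t^3 + 37*t^2 - 60*t + 36)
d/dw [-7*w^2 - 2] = -14*w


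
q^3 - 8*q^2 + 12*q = q*(q - 6)*(q - 2)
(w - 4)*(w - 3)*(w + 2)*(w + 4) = w^4 - w^3 - 22*w^2 + 16*w + 96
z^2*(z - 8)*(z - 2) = z^4 - 10*z^3 + 16*z^2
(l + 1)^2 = l^2 + 2*l + 1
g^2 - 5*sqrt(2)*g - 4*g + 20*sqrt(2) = (g - 4)*(g - 5*sqrt(2))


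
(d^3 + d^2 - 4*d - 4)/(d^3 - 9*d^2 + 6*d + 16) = (d + 2)/(d - 8)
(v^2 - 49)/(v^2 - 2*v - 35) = (v + 7)/(v + 5)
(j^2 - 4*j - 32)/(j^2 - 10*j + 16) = (j + 4)/(j - 2)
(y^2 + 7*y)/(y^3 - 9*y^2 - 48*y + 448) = y/(y^2 - 16*y + 64)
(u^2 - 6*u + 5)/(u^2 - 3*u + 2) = (u - 5)/(u - 2)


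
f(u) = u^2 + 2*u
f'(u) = 2*u + 2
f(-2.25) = 0.56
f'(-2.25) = -2.50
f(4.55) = 29.80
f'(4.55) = 11.10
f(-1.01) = -1.00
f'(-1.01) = -0.02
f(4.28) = 26.88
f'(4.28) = 10.56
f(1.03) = 3.12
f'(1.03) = 4.06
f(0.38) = 0.90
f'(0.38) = 2.76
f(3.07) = 15.56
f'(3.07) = 8.14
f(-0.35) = -0.58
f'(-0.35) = 1.30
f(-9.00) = 63.00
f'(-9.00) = -16.00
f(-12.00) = 120.00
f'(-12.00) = -22.00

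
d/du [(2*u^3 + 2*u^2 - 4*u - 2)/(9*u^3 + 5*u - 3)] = 2*(-9*u^4 + 46*u^3 + 23*u^2 - 6*u + 11)/(81*u^6 + 90*u^4 - 54*u^3 + 25*u^2 - 30*u + 9)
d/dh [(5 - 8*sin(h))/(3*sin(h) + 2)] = -31*cos(h)/(3*sin(h) + 2)^2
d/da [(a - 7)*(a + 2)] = 2*a - 5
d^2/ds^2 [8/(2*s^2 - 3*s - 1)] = 16*(4*s^2 - 6*s - (4*s - 3)^2 - 2)/(-2*s^2 + 3*s + 1)^3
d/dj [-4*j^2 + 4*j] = 4 - 8*j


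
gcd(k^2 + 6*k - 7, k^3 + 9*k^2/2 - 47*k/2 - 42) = k + 7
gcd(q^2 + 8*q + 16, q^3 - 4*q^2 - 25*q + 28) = q + 4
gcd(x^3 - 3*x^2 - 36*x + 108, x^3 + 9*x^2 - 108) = x^2 + 3*x - 18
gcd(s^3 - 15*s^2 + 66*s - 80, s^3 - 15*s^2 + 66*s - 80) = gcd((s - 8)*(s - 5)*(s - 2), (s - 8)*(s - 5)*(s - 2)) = s^3 - 15*s^2 + 66*s - 80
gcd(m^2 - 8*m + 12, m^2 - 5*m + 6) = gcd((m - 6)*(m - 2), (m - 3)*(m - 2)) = m - 2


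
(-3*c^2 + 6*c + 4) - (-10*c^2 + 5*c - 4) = 7*c^2 + c + 8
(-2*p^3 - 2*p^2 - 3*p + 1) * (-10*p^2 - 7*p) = 20*p^5 + 34*p^4 + 44*p^3 + 11*p^2 - 7*p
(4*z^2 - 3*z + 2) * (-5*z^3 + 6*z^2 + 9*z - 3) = -20*z^5 + 39*z^4 + 8*z^3 - 27*z^2 + 27*z - 6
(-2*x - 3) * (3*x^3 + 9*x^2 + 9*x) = -6*x^4 - 27*x^3 - 45*x^2 - 27*x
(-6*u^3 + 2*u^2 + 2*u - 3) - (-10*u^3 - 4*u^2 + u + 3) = 4*u^3 + 6*u^2 + u - 6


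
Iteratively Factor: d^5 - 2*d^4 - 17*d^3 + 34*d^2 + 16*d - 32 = (d - 4)*(d^4 + 2*d^3 - 9*d^2 - 2*d + 8) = (d - 4)*(d - 2)*(d^3 + 4*d^2 - d - 4) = (d - 4)*(d - 2)*(d + 4)*(d^2 - 1) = (d - 4)*(d - 2)*(d - 1)*(d + 4)*(d + 1)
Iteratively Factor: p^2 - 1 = (p + 1)*(p - 1)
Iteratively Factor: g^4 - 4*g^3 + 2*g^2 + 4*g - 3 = (g + 1)*(g^3 - 5*g^2 + 7*g - 3) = (g - 1)*(g + 1)*(g^2 - 4*g + 3) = (g - 1)^2*(g + 1)*(g - 3)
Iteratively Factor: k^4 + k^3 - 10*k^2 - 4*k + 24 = (k - 2)*(k^3 + 3*k^2 - 4*k - 12) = (k - 2)*(k + 2)*(k^2 + k - 6) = (k - 2)*(k + 2)*(k + 3)*(k - 2)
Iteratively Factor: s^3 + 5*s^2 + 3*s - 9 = (s - 1)*(s^2 + 6*s + 9) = (s - 1)*(s + 3)*(s + 3)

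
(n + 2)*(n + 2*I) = n^2 + 2*n + 2*I*n + 4*I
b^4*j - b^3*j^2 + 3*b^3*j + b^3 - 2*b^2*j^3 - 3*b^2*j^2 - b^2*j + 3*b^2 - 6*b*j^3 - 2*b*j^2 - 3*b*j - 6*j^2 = (b + 3)*(b - 2*j)*(b + j)*(b*j + 1)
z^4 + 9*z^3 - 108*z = z*(z - 3)*(z + 6)^2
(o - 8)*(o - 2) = o^2 - 10*o + 16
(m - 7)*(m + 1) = m^2 - 6*m - 7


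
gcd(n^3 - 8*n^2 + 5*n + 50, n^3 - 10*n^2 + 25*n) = n^2 - 10*n + 25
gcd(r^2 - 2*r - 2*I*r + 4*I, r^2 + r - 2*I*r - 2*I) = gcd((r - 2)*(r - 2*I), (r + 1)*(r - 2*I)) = r - 2*I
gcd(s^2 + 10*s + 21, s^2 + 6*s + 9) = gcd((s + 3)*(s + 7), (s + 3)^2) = s + 3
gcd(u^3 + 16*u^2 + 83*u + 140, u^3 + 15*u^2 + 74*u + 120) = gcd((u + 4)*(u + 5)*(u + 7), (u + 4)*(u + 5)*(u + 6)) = u^2 + 9*u + 20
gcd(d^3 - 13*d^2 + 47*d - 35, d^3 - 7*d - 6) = 1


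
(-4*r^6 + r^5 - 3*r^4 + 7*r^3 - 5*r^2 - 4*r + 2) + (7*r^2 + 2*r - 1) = -4*r^6 + r^5 - 3*r^4 + 7*r^3 + 2*r^2 - 2*r + 1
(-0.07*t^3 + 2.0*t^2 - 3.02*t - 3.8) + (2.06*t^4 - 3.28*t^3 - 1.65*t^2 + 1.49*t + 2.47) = 2.06*t^4 - 3.35*t^3 + 0.35*t^2 - 1.53*t - 1.33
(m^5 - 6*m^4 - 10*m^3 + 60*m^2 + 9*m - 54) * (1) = m^5 - 6*m^4 - 10*m^3 + 60*m^2 + 9*m - 54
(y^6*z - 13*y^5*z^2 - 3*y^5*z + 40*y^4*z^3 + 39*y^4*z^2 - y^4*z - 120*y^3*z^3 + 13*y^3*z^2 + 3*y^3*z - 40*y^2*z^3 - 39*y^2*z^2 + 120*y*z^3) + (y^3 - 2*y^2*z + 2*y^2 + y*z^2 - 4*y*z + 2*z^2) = y^6*z - 13*y^5*z^2 - 3*y^5*z + 40*y^4*z^3 + 39*y^4*z^2 - y^4*z - 120*y^3*z^3 + 13*y^3*z^2 + 3*y^3*z + y^3 - 40*y^2*z^3 - 39*y^2*z^2 - 2*y^2*z + 2*y^2 + 120*y*z^3 + y*z^2 - 4*y*z + 2*z^2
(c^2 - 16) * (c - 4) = c^3 - 4*c^2 - 16*c + 64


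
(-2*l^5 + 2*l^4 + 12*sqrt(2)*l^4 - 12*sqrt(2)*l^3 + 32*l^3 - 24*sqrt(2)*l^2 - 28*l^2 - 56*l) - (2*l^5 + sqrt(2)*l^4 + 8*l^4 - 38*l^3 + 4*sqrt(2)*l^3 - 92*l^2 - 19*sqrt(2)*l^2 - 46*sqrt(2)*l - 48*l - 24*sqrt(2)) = -4*l^5 - 6*l^4 + 11*sqrt(2)*l^4 - 16*sqrt(2)*l^3 + 70*l^3 - 5*sqrt(2)*l^2 + 64*l^2 - 8*l + 46*sqrt(2)*l + 24*sqrt(2)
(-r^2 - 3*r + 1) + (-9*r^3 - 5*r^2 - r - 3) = -9*r^3 - 6*r^2 - 4*r - 2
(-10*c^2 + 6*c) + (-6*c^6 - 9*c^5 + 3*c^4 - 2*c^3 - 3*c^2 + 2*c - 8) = -6*c^6 - 9*c^5 + 3*c^4 - 2*c^3 - 13*c^2 + 8*c - 8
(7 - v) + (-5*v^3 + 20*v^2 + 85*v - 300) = -5*v^3 + 20*v^2 + 84*v - 293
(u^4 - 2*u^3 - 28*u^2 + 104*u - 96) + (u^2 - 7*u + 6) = u^4 - 2*u^3 - 27*u^2 + 97*u - 90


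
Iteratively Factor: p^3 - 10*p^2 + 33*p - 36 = (p - 4)*(p^2 - 6*p + 9) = (p - 4)*(p - 3)*(p - 3)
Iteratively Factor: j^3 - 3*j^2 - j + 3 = (j - 1)*(j^2 - 2*j - 3) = (j - 1)*(j + 1)*(j - 3)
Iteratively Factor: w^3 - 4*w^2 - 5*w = (w - 5)*(w^2 + w) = w*(w - 5)*(w + 1)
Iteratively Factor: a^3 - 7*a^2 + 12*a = (a - 3)*(a^2 - 4*a) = a*(a - 3)*(a - 4)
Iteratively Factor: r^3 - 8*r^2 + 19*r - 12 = (r - 3)*(r^2 - 5*r + 4) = (r - 3)*(r - 1)*(r - 4)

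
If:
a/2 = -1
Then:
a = -2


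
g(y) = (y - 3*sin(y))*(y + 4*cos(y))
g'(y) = (1 - 4*sin(y))*(y - 3*sin(y)) + (1 - 3*cos(y))*(y + 4*cos(y)) = -(y - 3*sin(y))*(4*sin(y) - 1) - (y + 4*cos(y))*(3*cos(y) - 1)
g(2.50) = -0.50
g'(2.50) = -3.38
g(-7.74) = 34.67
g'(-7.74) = -28.47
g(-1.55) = -2.13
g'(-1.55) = 5.87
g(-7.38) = 26.16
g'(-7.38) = -19.43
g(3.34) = -2.29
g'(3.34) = 4.74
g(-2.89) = 14.50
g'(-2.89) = -30.69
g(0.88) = -4.91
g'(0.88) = -0.14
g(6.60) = 58.93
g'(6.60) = -20.64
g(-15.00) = 235.39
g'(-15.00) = -106.14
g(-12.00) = 117.38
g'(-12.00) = 28.81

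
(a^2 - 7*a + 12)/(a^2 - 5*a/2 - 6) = 2*(a - 3)/(2*a + 3)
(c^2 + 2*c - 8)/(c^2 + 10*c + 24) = (c - 2)/(c + 6)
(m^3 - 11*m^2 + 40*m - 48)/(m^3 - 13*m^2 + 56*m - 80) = (m - 3)/(m - 5)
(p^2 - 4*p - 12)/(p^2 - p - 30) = (p + 2)/(p + 5)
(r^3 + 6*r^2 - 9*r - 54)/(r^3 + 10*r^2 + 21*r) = (r^2 + 3*r - 18)/(r*(r + 7))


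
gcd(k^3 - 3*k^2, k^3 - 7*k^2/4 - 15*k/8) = k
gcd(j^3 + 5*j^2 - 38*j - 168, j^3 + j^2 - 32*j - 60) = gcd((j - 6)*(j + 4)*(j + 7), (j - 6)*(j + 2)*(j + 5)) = j - 6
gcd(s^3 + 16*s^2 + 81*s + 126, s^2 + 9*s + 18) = s^2 + 9*s + 18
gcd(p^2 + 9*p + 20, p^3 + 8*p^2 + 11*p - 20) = p^2 + 9*p + 20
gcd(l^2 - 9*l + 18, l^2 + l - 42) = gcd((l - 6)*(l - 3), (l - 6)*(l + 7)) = l - 6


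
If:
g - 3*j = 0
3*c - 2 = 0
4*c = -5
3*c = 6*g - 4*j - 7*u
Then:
No Solution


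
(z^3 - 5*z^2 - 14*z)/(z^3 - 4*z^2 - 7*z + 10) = z*(z - 7)/(z^2 - 6*z + 5)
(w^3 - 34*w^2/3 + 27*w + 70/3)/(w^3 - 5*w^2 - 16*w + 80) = (3*w^2 - 19*w - 14)/(3*(w^2 - 16))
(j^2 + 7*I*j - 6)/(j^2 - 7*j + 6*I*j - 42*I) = (j + I)/(j - 7)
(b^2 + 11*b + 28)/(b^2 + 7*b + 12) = (b + 7)/(b + 3)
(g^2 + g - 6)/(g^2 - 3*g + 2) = (g + 3)/(g - 1)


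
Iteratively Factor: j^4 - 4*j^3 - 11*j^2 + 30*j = (j)*(j^3 - 4*j^2 - 11*j + 30) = j*(j - 2)*(j^2 - 2*j - 15) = j*(j - 5)*(j - 2)*(j + 3)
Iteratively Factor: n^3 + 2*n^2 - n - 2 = (n - 1)*(n^2 + 3*n + 2) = (n - 1)*(n + 2)*(n + 1)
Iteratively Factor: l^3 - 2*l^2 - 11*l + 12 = (l - 1)*(l^2 - l - 12) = (l - 4)*(l - 1)*(l + 3)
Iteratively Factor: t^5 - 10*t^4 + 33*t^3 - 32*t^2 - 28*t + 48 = (t - 2)*(t^4 - 8*t^3 + 17*t^2 + 2*t - 24) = (t - 2)*(t + 1)*(t^3 - 9*t^2 + 26*t - 24) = (t - 3)*(t - 2)*(t + 1)*(t^2 - 6*t + 8) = (t - 4)*(t - 3)*(t - 2)*(t + 1)*(t - 2)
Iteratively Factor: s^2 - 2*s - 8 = (s + 2)*(s - 4)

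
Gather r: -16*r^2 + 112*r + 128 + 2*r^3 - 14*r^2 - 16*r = 2*r^3 - 30*r^2 + 96*r + 128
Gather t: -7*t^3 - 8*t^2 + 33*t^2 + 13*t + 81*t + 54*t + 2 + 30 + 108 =-7*t^3 + 25*t^2 + 148*t + 140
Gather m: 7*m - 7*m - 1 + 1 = 0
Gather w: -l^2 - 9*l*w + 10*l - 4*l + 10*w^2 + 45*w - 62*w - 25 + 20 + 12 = -l^2 + 6*l + 10*w^2 + w*(-9*l - 17) + 7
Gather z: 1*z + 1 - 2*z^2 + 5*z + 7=-2*z^2 + 6*z + 8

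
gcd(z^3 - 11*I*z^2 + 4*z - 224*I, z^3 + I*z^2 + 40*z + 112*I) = z^2 - 3*I*z + 28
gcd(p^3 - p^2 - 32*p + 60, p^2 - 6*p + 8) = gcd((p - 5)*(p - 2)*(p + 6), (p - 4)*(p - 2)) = p - 2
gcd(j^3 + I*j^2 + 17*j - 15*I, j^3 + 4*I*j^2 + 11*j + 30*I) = j^2 + 2*I*j + 15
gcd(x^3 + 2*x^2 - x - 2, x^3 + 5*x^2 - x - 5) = x^2 - 1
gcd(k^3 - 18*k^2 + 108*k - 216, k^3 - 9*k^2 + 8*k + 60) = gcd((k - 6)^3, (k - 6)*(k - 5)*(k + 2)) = k - 6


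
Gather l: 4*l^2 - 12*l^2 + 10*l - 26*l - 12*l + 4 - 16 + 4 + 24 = -8*l^2 - 28*l + 16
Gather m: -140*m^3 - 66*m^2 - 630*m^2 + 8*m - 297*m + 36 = -140*m^3 - 696*m^2 - 289*m + 36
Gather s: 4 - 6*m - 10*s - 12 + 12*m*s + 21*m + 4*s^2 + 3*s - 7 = 15*m + 4*s^2 + s*(12*m - 7) - 15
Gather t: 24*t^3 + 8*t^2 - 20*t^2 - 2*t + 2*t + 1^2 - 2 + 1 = 24*t^3 - 12*t^2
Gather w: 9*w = 9*w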